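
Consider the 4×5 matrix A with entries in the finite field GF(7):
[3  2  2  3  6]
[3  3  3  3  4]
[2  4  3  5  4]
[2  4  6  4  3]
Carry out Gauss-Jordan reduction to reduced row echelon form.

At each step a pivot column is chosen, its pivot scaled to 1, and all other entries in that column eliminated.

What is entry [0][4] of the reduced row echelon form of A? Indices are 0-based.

step 1: normalize row 0 (÷3) = (1, 3, 3, 1, 2)
  row 1: subtract 3×row0 = (0, 1, 1, 0, 5)
  row 2: subtract 2×row0 = (0, 5, 4, 3, 0)
  row 3: subtract 2×row0 = (0, 5, 0, 2, 6)
step 2: normalize row 1 (÷1) = (0, 1, 1, 0, 5)
  row 0: subtract 3×row1 = (1, 0, 0, 1, 1)
  row 2: subtract 5×row1 = (0, 0, 6, 3, 3)
  row 3: subtract 5×row1 = (0, 0, 2, 2, 2)
step 3: normalize row 2 (÷6) = (0, 0, 1, 4, 4)
  row 1: subtract 1×row2 = (0, 1, 0, 3, 1)
  row 3: subtract 2×row2 = (0, 0, 0, 1, 1)
step 4: normalize row 3 (÷1) = (0, 0, 0, 1, 1)
  row 0: subtract 1×row3 = (1, 0, 0, 0, 0)
  row 1: subtract 3×row3 = (0, 1, 0, 0, 5)
  row 2: subtract 4×row3 = (0, 0, 1, 0, 0)

M[0][4] = 0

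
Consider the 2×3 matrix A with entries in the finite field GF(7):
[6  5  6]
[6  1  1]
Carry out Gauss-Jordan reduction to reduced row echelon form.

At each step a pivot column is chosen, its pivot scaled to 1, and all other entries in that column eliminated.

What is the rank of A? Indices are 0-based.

rank = 2

[1] R0 /= 6  ⇒  (1, 2, 1)
     R1 -= 6·R0  ⇒  (0, 3, 2)
[2] R1 /= 3  ⇒  (0, 1, 3)
     R0 -= 2·R1  ⇒  (1, 0, 2)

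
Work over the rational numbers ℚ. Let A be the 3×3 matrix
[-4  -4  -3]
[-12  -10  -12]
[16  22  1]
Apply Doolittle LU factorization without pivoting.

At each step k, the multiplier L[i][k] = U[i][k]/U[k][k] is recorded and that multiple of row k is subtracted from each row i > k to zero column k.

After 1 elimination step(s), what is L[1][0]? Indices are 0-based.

L[1][0] = 3

[col 0] pivot -4
  R1 -= 3*R0 → (0, 2, -3)  (L[1][0] := 3)
  R2 -= -4*R0 → (0, 6, -11)  (L[2][0] := -4)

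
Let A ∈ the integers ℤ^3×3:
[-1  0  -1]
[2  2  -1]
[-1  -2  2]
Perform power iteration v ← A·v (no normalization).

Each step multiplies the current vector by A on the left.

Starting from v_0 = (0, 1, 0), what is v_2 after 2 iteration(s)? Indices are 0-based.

v_2 = (2, 6, -8)

v_0 = (0, 1, 0).
v_1 = A·v_0 = (0, 2, -2).
v_2 = A·v_1 = (2, 6, -8).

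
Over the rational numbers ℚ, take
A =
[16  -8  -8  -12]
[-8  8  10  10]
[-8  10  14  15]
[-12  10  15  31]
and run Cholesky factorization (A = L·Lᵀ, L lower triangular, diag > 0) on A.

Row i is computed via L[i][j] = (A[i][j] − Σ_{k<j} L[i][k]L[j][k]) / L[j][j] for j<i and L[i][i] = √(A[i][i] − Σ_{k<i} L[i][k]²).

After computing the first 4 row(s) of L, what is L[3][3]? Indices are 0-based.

L[3][3] = 3

Step 1: L[0][0] = √(16) = 4.
  L[1][0] = (-8) / L[0][0] = -2.
Step 2: L[1][1] = √(4) = 2.
  L[2][0] = (-8) / L[0][0] = -2.
  L[2][1] = (6) / L[1][1] = 3.
Step 3: L[2][2] = √(1) = 1.
  L[3][0] = (-12) / L[0][0] = -3.
  L[3][1] = (4) / L[1][1] = 2.
  L[3][2] = (3) / L[2][2] = 3.
Step 4: L[3][3] = √(9) = 3.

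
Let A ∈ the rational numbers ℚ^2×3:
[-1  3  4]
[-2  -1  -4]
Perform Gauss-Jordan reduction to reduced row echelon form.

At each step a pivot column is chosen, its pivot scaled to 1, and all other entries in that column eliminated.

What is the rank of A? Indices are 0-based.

pivot(0,0)=-1: scale R0 → (1, -3, -4)
  clear (1,0): R1 −= (-2)R0 → (0, -7, -12)
pivot(1,1)=-7: scale R1 → (0, 1, 12/7)
  clear (0,1): R0 −= (-3)R1 → (1, 0, 8/7)

rank = 2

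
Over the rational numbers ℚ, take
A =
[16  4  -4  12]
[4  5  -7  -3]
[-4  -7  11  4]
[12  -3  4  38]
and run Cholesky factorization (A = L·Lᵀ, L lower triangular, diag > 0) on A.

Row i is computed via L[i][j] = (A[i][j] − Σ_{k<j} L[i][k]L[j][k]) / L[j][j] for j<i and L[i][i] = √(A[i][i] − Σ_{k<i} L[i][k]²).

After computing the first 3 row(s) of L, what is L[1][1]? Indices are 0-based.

L[1][1] = 2

Step 1: L[0][0] = √(16) = 4.
  L[1][0] = (4) / L[0][0] = 1.
Step 2: L[1][1] = √(4) = 2.
  L[2][0] = (-4) / L[0][0] = -1.
  L[2][1] = (-6) / L[1][1] = -3.
Step 3: L[2][2] = √(1) = 1.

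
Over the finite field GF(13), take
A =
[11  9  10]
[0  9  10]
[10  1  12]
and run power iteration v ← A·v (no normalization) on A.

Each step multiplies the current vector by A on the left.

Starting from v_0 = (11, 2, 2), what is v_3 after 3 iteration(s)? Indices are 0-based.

v_0 = (11, 2, 2).
v_1 = A·v_0 = (3, 12, 6).
v_2 = A·v_1 = (6, 12, 10).
v_3 = A·v_2 = (1, 0, 10).

v_3 = (1, 0, 10)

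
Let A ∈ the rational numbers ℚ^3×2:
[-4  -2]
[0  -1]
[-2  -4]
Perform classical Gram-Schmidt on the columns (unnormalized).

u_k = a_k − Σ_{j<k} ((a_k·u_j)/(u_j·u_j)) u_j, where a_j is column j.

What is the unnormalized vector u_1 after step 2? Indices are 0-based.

u_1 = (6/5, -1, -12/5)

Step 1: u_0 = a_0 = (-4, 0, -2).
Step 2: u_1 = a_1 − (4/5)·u_0 = (6/5, -1, -12/5).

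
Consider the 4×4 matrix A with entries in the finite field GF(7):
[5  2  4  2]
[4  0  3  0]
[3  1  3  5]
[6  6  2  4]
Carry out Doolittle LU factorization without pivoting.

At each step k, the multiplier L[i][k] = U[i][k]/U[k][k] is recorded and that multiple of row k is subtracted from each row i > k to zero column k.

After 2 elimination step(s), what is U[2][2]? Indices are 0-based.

U[2][2] = 5

Step 1: pivot at (0,0) is 5.
  row1 ← row1 − (5)·row0  ⇒  L[1][0]=5, U row1=(0, 4, 4, 4)
  row2 ← row2 − (2)·row0  ⇒  L[2][0]=2, U row2=(0, 4, 2, 1)
  row3 ← row3 − (4)·row0  ⇒  L[3][0]=4, U row3=(0, 5, 0, 3)
Step 2: pivot at (1,1) is 4.
  row2 ← row2 − (1)·row1  ⇒  L[2][1]=1, U row2=(0, 0, 5, 4)
  row3 ← row3 − (3)·row1  ⇒  L[3][1]=3, U row3=(0, 0, 2, 5)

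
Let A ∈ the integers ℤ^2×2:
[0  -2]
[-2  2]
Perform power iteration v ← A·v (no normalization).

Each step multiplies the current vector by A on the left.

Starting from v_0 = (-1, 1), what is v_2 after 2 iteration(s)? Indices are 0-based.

v_2 = (-8, 12)

v_0 = (-1, 1).
v_1 = A·v_0 = (-2, 4).
v_2 = A·v_1 = (-8, 12).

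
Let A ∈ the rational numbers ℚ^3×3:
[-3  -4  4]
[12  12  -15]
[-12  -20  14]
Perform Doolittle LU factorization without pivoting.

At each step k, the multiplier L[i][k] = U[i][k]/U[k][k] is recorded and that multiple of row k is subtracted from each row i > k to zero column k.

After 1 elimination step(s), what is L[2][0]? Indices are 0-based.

L[2][0] = 4

k=0: U[0][0]=-3
  eliminate (1,0): mult=-4, new row 1: (0, -4, 1); set L[1][0]=-4
  eliminate (2,0): mult=4, new row 2: (0, -4, -2); set L[2][0]=4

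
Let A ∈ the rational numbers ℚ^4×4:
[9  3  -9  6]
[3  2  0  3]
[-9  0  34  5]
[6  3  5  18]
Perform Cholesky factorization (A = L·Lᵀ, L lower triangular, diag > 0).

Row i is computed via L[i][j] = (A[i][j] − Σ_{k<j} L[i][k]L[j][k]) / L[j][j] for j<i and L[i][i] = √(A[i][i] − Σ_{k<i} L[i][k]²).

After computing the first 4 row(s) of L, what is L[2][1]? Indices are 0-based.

Step 1: L[0][0] = √(9) = 3.
  L[1][0] = (3) / L[0][0] = 1.
Step 2: L[1][1] = √(1) = 1.
  L[2][0] = (-9) / L[0][0] = -3.
  L[2][1] = (3) / L[1][1] = 3.
Step 3: L[2][2] = √(16) = 4.
  L[3][0] = (6) / L[0][0] = 2.
  L[3][1] = (1) / L[1][1] = 1.
  L[3][2] = (8) / L[2][2] = 2.
Step 4: L[3][3] = √(9) = 3.

L[2][1] = 3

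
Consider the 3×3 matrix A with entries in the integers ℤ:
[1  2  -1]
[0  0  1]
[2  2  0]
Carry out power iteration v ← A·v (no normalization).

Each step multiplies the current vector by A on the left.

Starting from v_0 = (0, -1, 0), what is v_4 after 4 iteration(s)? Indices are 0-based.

v_0 = (0, -1, 0).
v_1 = A·v_0 = (-2, 0, -2).
v_2 = A·v_1 = (0, -2, -4).
v_3 = A·v_2 = (0, -4, -4).
v_4 = A·v_3 = (-4, -4, -8).

v_4 = (-4, -4, -8)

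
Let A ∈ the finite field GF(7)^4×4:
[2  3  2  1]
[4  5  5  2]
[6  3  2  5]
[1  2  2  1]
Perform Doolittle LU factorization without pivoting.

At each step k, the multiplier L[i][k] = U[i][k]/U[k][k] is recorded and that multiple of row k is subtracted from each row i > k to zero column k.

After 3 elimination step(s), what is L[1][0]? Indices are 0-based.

k=0: U[0][0]=2
  eliminate (1,0): mult=2, new row 1: (0, 6, 1, 0); set L[1][0]=2
  eliminate (2,0): mult=3, new row 2: (0, 1, 3, 2); set L[2][0]=3
  eliminate (3,0): mult=4, new row 3: (0, 4, 1, 4); set L[3][0]=4
k=1: U[1][1]=6
  eliminate (2,1): mult=6, new row 2: (0, 0, 4, 2); set L[2][1]=6
  eliminate (3,1): mult=3, new row 3: (0, 0, 5, 4); set L[3][1]=3
k=2: U[2][2]=4
  eliminate (3,2): mult=3, new row 3: (0, 0, 0, 5); set L[3][2]=3

L[1][0] = 2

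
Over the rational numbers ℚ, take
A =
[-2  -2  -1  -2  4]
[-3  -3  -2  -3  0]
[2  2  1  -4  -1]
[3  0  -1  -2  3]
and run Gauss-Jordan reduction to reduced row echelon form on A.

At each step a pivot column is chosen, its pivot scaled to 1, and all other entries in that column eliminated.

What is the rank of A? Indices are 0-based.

rank = 4

pivot(0,0)=-2: scale R0 → (1, 1, 1/2, 1, -2)
  clear (1,0): R1 −= (-3)R0 → (0, 0, -1/2, 0, -6)
  clear (2,0): R2 −= (2)R0 → (0, 0, 0, -6, 3)
  clear (3,0): R3 −= (3)R0 → (0, -3, -5/2, -5, 9)
pivot(1,1): swap R1↔R3
pivot(1,1)=-3: scale R1 → (0, 1, 5/6, 5/3, -3)
  clear (0,1): R0 −= (1)R1 → (1, 0, -1/3, -2/3, 1)
pivot(2,2): swap R2↔R3
pivot(2,2)=-1/2: scale R2 → (0, 0, 1, 0, 12)
  clear (0,2): R0 −= (-1/3)R2 → (1, 0, 0, -2/3, 5)
  clear (1,2): R1 −= (5/6)R2 → (0, 1, 0, 5/3, -13)
pivot(3,3)=-6: scale R3 → (0, 0, 0, 1, -1/2)
  clear (0,3): R0 −= (-2/3)R3 → (1, 0, 0, 0, 14/3)
  clear (1,3): R1 −= (5/3)R3 → (0, 1, 0, 0, -73/6)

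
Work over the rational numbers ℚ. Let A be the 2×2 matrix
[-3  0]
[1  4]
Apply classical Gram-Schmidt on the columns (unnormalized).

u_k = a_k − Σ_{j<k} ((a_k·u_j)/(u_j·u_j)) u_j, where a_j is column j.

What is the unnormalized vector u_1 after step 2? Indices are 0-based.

Step 1: u_0 = a_0 = (-3, 1).
Step 2: u_1 = a_1 − (2/5)·u_0 = (6/5, 18/5).

u_1 = (6/5, 18/5)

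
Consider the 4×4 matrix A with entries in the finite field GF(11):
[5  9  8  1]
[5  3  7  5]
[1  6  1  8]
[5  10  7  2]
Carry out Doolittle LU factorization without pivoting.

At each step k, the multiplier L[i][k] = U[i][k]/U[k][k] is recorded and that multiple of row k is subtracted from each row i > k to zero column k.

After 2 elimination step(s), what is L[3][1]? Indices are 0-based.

Step 1: pivot at (0,0) is 5.
  row1 ← row1 − (1)·row0  ⇒  L[1][0]=1, U row1=(0, 5, 10, 4)
  row2 ← row2 − (9)·row0  ⇒  L[2][0]=9, U row2=(0, 2, 6, 10)
  row3 ← row3 − (1)·row0  ⇒  L[3][0]=1, U row3=(0, 1, 10, 1)
Step 2: pivot at (1,1) is 5.
  row2 ← row2 − (7)·row1  ⇒  L[2][1]=7, U row2=(0, 0, 2, 4)
  row3 ← row3 − (9)·row1  ⇒  L[3][1]=9, U row3=(0, 0, 8, 9)

L[3][1] = 9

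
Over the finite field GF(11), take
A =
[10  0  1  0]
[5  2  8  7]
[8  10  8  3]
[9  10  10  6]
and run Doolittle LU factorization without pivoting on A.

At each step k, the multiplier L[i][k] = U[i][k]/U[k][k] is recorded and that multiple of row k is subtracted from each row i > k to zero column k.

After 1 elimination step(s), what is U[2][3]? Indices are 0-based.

[col 0] pivot 10
  R1 -= 6*R0 → (0, 2, 2, 7)  (L[1][0] := 6)
  R2 -= 3*R0 → (0, 10, 5, 3)  (L[2][0] := 3)
  R3 -= 2*R0 → (0, 10, 8, 6)  (L[3][0] := 2)

U[2][3] = 3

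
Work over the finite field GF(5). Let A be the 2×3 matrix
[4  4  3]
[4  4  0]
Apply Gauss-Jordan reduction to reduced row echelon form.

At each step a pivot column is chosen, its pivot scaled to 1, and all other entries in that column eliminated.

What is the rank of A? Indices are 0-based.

rank = 2

[1] R0 /= 4  ⇒  (1, 1, 2)
     R1 -= 4·R0  ⇒  (0, 0, 2)
column 1 empty below row 1
[2] R1 /= 2  ⇒  (0, 0, 1)
     R0 -= 2·R1  ⇒  (1, 1, 0)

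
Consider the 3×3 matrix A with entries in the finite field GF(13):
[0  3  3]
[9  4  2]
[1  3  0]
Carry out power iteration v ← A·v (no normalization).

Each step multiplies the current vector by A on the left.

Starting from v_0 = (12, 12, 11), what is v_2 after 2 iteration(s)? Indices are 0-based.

v_2 = (2, 12, 5)

v_0 = (12, 12, 11).
v_1 = A·v_0 = (4, 9, 9).
v_2 = A·v_1 = (2, 12, 5).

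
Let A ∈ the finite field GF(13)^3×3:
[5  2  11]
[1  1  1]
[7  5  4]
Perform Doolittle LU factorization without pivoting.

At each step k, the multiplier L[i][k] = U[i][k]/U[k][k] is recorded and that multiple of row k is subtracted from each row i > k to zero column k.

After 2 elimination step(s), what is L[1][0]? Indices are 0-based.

L[1][0] = 8

[col 0] pivot 5
  R1 -= 8*R0 → (0, 11, 4)  (L[1][0] := 8)
  R2 -= 4*R0 → (0, 10, 12)  (L[2][0] := 4)
[col 1] pivot 11
  R2 -= 8*R1 → (0, 0, 6)  (L[2][1] := 8)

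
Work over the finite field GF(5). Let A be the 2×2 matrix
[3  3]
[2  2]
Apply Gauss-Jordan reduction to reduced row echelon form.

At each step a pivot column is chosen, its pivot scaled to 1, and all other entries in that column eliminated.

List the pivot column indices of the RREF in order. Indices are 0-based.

pivot columns: 0

step 1: normalize row 0 (÷3) = (1, 1)
  row 1: subtract 2×row0 = (0, 0)
skip col 1 (zero from row 1)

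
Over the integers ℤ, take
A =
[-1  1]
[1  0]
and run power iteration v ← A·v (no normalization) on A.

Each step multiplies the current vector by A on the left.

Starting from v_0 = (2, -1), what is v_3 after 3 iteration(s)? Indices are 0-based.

v_3 = (-8, 5)

v_0 = (2, -1).
v_1 = A·v_0 = (-3, 2).
v_2 = A·v_1 = (5, -3).
v_3 = A·v_2 = (-8, 5).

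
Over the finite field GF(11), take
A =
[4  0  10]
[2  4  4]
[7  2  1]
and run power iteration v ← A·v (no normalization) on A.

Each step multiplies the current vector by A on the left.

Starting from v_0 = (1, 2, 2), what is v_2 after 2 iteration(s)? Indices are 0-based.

v_0 = (1, 2, 2).
v_1 = A·v_0 = (2, 7, 2).
v_2 = A·v_1 = (6, 7, 8).

v_2 = (6, 7, 8)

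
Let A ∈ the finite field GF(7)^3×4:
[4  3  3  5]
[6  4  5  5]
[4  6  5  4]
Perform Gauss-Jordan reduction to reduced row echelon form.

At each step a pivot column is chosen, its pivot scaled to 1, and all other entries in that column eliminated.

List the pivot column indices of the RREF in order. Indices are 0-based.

pivot columns: 0, 1, 2

pivot(0,0)=4: scale R0 → (1, 6, 6, 3)
  clear (1,0): R1 −= (6)R0 → (0, 3, 4, 1)
  clear (2,0): R2 −= (4)R0 → (0, 3, 2, 6)
pivot(1,1)=3: scale R1 → (0, 1, 6, 5)
  clear (0,1): R0 −= (6)R1 → (1, 0, 5, 1)
  clear (2,1): R2 −= (3)R1 → (0, 0, 5, 5)
pivot(2,2)=5: scale R2 → (0, 0, 1, 1)
  clear (0,2): R0 −= (5)R2 → (1, 0, 0, 3)
  clear (1,2): R1 −= (6)R2 → (0, 1, 0, 6)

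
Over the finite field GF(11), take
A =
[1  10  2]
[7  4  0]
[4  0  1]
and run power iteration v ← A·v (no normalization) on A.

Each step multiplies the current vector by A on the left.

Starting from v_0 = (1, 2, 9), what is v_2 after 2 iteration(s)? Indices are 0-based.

v_0 = (1, 2, 9).
v_1 = A·v_0 = (6, 4, 2).
v_2 = A·v_1 = (6, 3, 4).

v_2 = (6, 3, 4)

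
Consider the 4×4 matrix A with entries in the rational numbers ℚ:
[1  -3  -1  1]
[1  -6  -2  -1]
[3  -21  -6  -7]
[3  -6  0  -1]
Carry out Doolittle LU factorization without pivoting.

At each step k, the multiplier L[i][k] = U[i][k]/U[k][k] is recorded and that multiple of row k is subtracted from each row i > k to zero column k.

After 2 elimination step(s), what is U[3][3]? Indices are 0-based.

k=0: U[0][0]=1
  eliminate (1,0): mult=1, new row 1: (0, -3, -1, -2); set L[1][0]=1
  eliminate (2,0): mult=3, new row 2: (0, -12, -3, -10); set L[2][0]=3
  eliminate (3,0): mult=3, new row 3: (0, 3, 3, -4); set L[3][0]=3
k=1: U[1][1]=-3
  eliminate (2,1): mult=4, new row 2: (0, 0, 1, -2); set L[2][1]=4
  eliminate (3,1): mult=-1, new row 3: (0, 0, 2, -6); set L[3][1]=-1

U[3][3] = -6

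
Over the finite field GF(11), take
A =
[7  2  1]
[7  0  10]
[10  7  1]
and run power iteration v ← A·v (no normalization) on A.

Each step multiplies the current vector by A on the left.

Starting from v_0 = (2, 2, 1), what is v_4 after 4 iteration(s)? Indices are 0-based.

v_4 = (10, 6, 6)

v_0 = (2, 2, 1).
v_1 = A·v_0 = (8, 2, 2).
v_2 = A·v_1 = (7, 10, 8).
v_3 = A·v_2 = (0, 8, 5).
v_4 = A·v_3 = (10, 6, 6).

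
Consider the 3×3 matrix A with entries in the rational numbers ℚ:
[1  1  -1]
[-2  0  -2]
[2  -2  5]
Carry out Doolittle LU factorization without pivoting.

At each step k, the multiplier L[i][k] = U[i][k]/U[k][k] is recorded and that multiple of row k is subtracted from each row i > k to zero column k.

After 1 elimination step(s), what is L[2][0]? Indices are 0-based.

[col 0] pivot 1
  R1 -= -2*R0 → (0, 2, -4)  (L[1][0] := -2)
  R2 -= 2*R0 → (0, -4, 7)  (L[2][0] := 2)

L[2][0] = 2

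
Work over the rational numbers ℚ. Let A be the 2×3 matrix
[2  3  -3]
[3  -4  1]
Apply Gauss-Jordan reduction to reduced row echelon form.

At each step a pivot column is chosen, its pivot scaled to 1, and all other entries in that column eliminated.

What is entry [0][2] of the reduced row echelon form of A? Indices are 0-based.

step 1: normalize row 0 (÷2) = (1, 3/2, -3/2)
  row 1: subtract 3×row0 = (0, -17/2, 11/2)
step 2: normalize row 1 (÷-17/2) = (0, 1, -11/17)
  row 0: subtract 3/2×row1 = (1, 0, -9/17)

M[0][2] = -9/17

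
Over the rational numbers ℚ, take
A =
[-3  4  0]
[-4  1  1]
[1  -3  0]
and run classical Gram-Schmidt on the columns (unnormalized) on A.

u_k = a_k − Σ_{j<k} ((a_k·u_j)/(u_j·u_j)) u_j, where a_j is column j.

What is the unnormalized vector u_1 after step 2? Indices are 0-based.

u_1 = (47/26, -25/13, -59/26)

Step 1: u_0 = a_0 = (-3, -4, 1).
Step 2: u_1 = a_1 − (-19/26)·u_0 = (47/26, -25/13, -59/26).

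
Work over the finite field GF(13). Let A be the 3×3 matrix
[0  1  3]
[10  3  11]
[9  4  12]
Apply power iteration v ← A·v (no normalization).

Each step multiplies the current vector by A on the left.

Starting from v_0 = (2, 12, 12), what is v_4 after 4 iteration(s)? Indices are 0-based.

v_4 = (7, 1, 1)

v_0 = (2, 12, 12).
v_1 = A·v_0 = (9, 6, 2).
v_2 = A·v_1 = (12, 0, 12).
v_3 = A·v_2 = (10, 5, 5).
v_4 = A·v_3 = (7, 1, 1).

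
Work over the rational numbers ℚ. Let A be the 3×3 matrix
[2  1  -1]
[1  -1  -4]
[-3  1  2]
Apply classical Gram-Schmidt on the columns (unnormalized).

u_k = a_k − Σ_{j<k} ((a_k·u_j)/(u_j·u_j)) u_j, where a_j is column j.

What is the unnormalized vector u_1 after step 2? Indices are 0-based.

Step 1: u_0 = a_0 = (2, 1, -3).
Step 2: u_1 = a_1 − (-1/7)·u_0 = (9/7, -6/7, 4/7).

u_1 = (9/7, -6/7, 4/7)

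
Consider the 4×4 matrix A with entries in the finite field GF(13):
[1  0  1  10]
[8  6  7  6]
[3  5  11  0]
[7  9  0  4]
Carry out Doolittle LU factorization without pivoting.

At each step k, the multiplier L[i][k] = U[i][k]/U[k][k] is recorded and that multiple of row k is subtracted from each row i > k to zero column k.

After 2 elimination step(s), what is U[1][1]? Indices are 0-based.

[col 0] pivot 1
  R1 -= 8*R0 → (0, 6, 12, 4)  (L[1][0] := 8)
  R2 -= 3*R0 → (0, 5, 8, 9)  (L[2][0] := 3)
  R3 -= 7*R0 → (0, 9, 6, 12)  (L[3][0] := 7)
[col 1] pivot 6
  R2 -= 3*R1 → (0, 0, 11, 10)  (L[2][1] := 3)
  R3 -= 8*R1 → (0, 0, 1, 6)  (L[3][1] := 8)

U[1][1] = 6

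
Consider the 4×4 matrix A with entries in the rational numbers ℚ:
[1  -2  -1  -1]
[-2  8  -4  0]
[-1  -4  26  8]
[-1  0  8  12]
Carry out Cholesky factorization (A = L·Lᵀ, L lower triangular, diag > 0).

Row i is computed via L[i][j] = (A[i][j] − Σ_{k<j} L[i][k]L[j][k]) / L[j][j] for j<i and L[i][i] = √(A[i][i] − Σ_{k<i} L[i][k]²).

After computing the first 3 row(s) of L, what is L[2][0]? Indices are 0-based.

Step 1: L[0][0] = √(1) = 1.
  L[1][0] = (-2) / L[0][0] = -2.
Step 2: L[1][1] = √(4) = 2.
  L[2][0] = (-1) / L[0][0] = -1.
  L[2][1] = (-6) / L[1][1] = -3.
Step 3: L[2][2] = √(16) = 4.

L[2][0] = -1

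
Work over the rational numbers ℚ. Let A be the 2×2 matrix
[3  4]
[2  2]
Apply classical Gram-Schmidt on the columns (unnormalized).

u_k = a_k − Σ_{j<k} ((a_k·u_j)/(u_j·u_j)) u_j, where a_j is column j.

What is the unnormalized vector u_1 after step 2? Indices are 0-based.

Step 1: u_0 = a_0 = (3, 2).
Step 2: u_1 = a_1 − (16/13)·u_0 = (4/13, -6/13).

u_1 = (4/13, -6/13)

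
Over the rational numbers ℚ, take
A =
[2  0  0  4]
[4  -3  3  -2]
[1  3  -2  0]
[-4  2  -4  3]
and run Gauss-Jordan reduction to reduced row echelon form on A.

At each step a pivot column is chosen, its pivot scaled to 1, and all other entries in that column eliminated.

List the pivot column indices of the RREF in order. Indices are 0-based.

[1] R0 /= 2  ⇒  (1, 0, 0, 2)
     R1 -= 4·R0  ⇒  (0, -3, 3, -10)
     R2 -= 1·R0  ⇒  (0, 3, -2, -2)
     R3 -= -4·R0  ⇒  (0, 2, -4, 11)
[2] R1 /= -3  ⇒  (0, 1, -1, 10/3)
     R2 -= 3·R1  ⇒  (0, 0, 1, -12)
     R3 -= 2·R1  ⇒  (0, 0, -2, 13/3)
[3] R2 /= 1  ⇒  (0, 0, 1, -12)
     R1 -= -1·R2  ⇒  (0, 1, 0, -26/3)
     R3 -= -2·R2  ⇒  (0, 0, 0, -59/3)
[4] R3 /= -59/3  ⇒  (0, 0, 0, 1)
     R0 -= 2·R3  ⇒  (1, 0, 0, 0)
     R1 -= -26/3·R3  ⇒  (0, 1, 0, 0)
     R2 -= -12·R3  ⇒  (0, 0, 1, 0)

pivot columns: 0, 1, 2, 3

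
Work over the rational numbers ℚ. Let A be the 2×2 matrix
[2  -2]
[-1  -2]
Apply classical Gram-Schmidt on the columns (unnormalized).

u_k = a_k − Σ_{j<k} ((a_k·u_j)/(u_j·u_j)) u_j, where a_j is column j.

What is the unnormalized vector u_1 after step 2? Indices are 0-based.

u_1 = (-6/5, -12/5)

Step 1: u_0 = a_0 = (2, -1).
Step 2: u_1 = a_1 − (-2/5)·u_0 = (-6/5, -12/5).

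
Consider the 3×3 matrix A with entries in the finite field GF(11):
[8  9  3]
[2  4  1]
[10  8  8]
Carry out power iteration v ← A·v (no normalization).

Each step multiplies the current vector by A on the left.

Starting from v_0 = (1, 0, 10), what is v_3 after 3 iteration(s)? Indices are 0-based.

v_3 = (3, 6, 5)

v_0 = (1, 0, 10).
v_1 = A·v_0 = (5, 1, 2).
v_2 = A·v_1 = (0, 5, 8).
v_3 = A·v_2 = (3, 6, 5).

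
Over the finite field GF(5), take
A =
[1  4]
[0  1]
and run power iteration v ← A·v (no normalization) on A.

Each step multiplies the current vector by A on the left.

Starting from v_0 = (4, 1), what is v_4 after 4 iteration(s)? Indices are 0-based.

v_4 = (0, 1)

v_0 = (4, 1).
v_1 = A·v_0 = (3, 1).
v_2 = A·v_1 = (2, 1).
v_3 = A·v_2 = (1, 1).
v_4 = A·v_3 = (0, 1).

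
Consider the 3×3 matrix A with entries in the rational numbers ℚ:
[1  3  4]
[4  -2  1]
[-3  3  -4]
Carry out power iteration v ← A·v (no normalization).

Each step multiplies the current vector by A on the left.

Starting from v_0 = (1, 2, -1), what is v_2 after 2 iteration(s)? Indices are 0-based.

v_0 = (1, 2, -1).
v_1 = A·v_0 = (3, -1, 7).
v_2 = A·v_1 = (28, 21, -40).

v_2 = (28, 21, -40)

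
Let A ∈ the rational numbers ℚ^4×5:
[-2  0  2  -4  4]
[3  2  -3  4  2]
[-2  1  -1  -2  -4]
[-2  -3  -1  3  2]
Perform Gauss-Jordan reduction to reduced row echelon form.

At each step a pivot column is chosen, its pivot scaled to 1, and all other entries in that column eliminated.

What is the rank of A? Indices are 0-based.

pivot(0,0)=-2: scale R0 → (1, 0, -1, 2, -2)
  clear (1,0): R1 −= (3)R0 → (0, 2, 0, -2, 8)
  clear (2,0): R2 −= (-2)R0 → (0, 1, -3, 2, -8)
  clear (3,0): R3 −= (-2)R0 → (0, -3, -3, 7, -2)
pivot(1,1)=2: scale R1 → (0, 1, 0, -1, 4)
  clear (2,1): R2 −= (1)R1 → (0, 0, -3, 3, -12)
  clear (3,1): R3 −= (-3)R1 → (0, 0, -3, 4, 10)
pivot(2,2)=-3: scale R2 → (0, 0, 1, -1, 4)
  clear (0,2): R0 −= (-1)R2 → (1, 0, 0, 1, 2)
  clear (3,2): R3 −= (-3)R2 → (0, 0, 0, 1, 22)
pivot(3,3)=1: scale R3 → (0, 0, 0, 1, 22)
  clear (0,3): R0 −= (1)R3 → (1, 0, 0, 0, -20)
  clear (1,3): R1 −= (-1)R3 → (0, 1, 0, 0, 26)
  clear (2,3): R2 −= (-1)R3 → (0, 0, 1, 0, 26)

rank = 4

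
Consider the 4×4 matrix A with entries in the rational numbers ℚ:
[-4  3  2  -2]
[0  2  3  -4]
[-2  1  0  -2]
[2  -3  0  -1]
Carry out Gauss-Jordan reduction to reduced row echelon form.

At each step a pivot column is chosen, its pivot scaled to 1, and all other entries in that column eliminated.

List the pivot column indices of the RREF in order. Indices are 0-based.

pivot columns: 0, 1, 2, 3

pivot(0,0)=-4: scale R0 → (1, -3/4, -1/2, 1/2)
  clear (2,0): R2 −= (-2)R0 → (0, -1/2, -1, -1)
  clear (3,0): R3 −= (2)R0 → (0, -3/2, 1, -2)
pivot(1,1)=2: scale R1 → (0, 1, 3/2, -2)
  clear (0,1): R0 −= (-3/4)R1 → (1, 0, 5/8, -1)
  clear (2,1): R2 −= (-1/2)R1 → (0, 0, -1/4, -2)
  clear (3,1): R3 −= (-3/2)R1 → (0, 0, 13/4, -5)
pivot(2,2)=-1/4: scale R2 → (0, 0, 1, 8)
  clear (0,2): R0 −= (5/8)R2 → (1, 0, 0, -6)
  clear (1,2): R1 −= (3/2)R2 → (0, 1, 0, -14)
  clear (3,2): R3 −= (13/4)R2 → (0, 0, 0, -31)
pivot(3,3)=-31: scale R3 → (0, 0, 0, 1)
  clear (0,3): R0 −= (-6)R3 → (1, 0, 0, 0)
  clear (1,3): R1 −= (-14)R3 → (0, 1, 0, 0)
  clear (2,3): R2 −= (8)R3 → (0, 0, 1, 0)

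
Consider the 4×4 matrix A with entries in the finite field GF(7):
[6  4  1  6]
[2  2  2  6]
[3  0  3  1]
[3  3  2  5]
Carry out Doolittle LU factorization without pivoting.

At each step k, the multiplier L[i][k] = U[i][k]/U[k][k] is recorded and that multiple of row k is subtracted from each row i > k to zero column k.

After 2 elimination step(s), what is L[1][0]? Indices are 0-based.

L[1][0] = 5

Step 1: pivot at (0,0) is 6.
  row1 ← row1 − (5)·row0  ⇒  L[1][0]=5, U row1=(0, 3, 4, 4)
  row2 ← row2 − (4)·row0  ⇒  L[2][0]=4, U row2=(0, 5, 6, 5)
  row3 ← row3 − (4)·row0  ⇒  L[3][0]=4, U row3=(0, 1, 5, 2)
Step 2: pivot at (1,1) is 3.
  row2 ← row2 − (4)·row1  ⇒  L[2][1]=4, U row2=(0, 0, 4, 3)
  row3 ← row3 − (5)·row1  ⇒  L[3][1]=5, U row3=(0, 0, 6, 3)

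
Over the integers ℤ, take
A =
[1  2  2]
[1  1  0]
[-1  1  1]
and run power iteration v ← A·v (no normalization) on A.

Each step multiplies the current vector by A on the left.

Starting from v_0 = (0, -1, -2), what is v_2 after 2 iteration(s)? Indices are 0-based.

v_0 = (0, -1, -2).
v_1 = A·v_0 = (-6, -1, -3).
v_2 = A·v_1 = (-14, -7, 2).

v_2 = (-14, -7, 2)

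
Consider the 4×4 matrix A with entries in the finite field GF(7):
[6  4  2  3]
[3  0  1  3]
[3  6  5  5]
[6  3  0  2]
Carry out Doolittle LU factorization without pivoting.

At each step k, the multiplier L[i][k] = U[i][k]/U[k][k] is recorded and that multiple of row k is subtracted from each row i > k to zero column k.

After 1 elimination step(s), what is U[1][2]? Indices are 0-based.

[col 0] pivot 6
  R1 -= 4*R0 → (0, 5, 0, 5)  (L[1][0] := 4)
  R2 -= 4*R0 → (0, 4, 4, 0)  (L[2][0] := 4)
  R3 -= 1*R0 → (0, 6, 5, 6)  (L[3][0] := 1)

U[1][2] = 0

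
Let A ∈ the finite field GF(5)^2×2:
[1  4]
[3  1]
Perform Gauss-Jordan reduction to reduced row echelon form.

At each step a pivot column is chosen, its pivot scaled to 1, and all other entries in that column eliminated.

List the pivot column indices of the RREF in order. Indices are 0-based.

pivot(0,0)=1: scale R0 → (1, 4)
  clear (1,0): R1 −= (3)R0 → (0, 4)
pivot(1,1)=4: scale R1 → (0, 1)
  clear (0,1): R0 −= (4)R1 → (1, 0)

pivot columns: 0, 1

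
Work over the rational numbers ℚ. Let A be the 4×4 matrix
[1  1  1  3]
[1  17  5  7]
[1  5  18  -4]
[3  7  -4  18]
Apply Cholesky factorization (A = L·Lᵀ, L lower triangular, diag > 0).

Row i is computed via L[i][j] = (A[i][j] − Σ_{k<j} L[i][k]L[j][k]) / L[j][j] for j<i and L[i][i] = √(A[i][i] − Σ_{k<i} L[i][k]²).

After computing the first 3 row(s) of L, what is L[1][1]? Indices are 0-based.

Step 1: L[0][0] = √(1) = 1.
  L[1][0] = (1) / L[0][0] = 1.
Step 2: L[1][1] = √(16) = 4.
  L[2][0] = (1) / L[0][0] = 1.
  L[2][1] = (4) / L[1][1] = 1.
Step 3: L[2][2] = √(16) = 4.

L[1][1] = 4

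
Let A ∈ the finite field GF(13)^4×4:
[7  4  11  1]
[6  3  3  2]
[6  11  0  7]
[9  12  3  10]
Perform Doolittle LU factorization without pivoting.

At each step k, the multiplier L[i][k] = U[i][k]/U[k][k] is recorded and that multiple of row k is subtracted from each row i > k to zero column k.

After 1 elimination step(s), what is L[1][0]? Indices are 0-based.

L[1][0] = 12

Step 1: pivot at (0,0) is 7.
  row1 ← row1 − (12)·row0  ⇒  L[1][0]=12, U row1=(0, 7, 1, 3)
  row2 ← row2 − (12)·row0  ⇒  L[2][0]=12, U row2=(0, 2, 11, 8)
  row3 ← row3 − (5)·row0  ⇒  L[3][0]=5, U row3=(0, 5, 0, 5)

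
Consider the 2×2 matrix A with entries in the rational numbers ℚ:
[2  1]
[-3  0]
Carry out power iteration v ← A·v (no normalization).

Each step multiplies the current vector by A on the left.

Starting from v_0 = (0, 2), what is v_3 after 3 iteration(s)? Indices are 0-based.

v_3 = (2, -12)

v_0 = (0, 2).
v_1 = A·v_0 = (2, 0).
v_2 = A·v_1 = (4, -6).
v_3 = A·v_2 = (2, -12).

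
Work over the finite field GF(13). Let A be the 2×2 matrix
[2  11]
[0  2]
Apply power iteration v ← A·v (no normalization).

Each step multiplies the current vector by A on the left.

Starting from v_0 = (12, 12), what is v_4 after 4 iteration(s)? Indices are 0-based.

v_0 = (12, 12).
v_1 = A·v_0 = (0, 11).
v_2 = A·v_1 = (4, 9).
v_3 = A·v_2 = (3, 5).
v_4 = A·v_3 = (9, 10).

v_4 = (9, 10)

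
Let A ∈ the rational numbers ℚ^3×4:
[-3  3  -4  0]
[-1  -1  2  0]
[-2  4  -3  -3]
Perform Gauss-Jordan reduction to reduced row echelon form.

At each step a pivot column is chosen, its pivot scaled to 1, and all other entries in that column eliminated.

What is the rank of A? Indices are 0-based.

pivot(0,0)=-3: scale R0 → (1, -1, 4/3, 0)
  clear (1,0): R1 −= (-1)R0 → (0, -2, 10/3, 0)
  clear (2,0): R2 −= (-2)R0 → (0, 2, -1/3, -3)
pivot(1,1)=-2: scale R1 → (0, 1, -5/3, 0)
  clear (0,1): R0 −= (-1)R1 → (1, 0, -1/3, 0)
  clear (2,1): R2 −= (2)R1 → (0, 0, 3, -3)
pivot(2,2)=3: scale R2 → (0, 0, 1, -1)
  clear (0,2): R0 −= (-1/3)R2 → (1, 0, 0, -1/3)
  clear (1,2): R1 −= (-5/3)R2 → (0, 1, 0, -5/3)

rank = 3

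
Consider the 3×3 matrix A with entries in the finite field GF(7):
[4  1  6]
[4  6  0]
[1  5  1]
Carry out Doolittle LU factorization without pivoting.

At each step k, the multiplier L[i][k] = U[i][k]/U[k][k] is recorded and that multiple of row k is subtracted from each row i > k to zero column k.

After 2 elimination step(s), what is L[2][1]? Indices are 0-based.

L[2][1] = 2

Step 1: pivot at (0,0) is 4.
  row1 ← row1 − (1)·row0  ⇒  L[1][0]=1, U row1=(0, 5, 1)
  row2 ← row2 − (2)·row0  ⇒  L[2][0]=2, U row2=(0, 3, 3)
Step 2: pivot at (1,1) is 5.
  row2 ← row2 − (2)·row1  ⇒  L[2][1]=2, U row2=(0, 0, 1)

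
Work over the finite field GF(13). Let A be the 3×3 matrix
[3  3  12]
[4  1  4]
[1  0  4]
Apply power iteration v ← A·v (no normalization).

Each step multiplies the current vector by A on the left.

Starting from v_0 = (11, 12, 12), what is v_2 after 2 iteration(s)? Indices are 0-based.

v_0 = (11, 12, 12).
v_1 = A·v_0 = (5, 0, 7).
v_2 = A·v_1 = (8, 9, 7).

v_2 = (8, 9, 7)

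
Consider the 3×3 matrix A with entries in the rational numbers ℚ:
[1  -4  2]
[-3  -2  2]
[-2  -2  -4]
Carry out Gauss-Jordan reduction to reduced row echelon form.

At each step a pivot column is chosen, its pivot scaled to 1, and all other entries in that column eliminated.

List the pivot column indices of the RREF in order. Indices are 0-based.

pivot columns: 0, 1, 2

pivot(0,0)=1: scale R0 → (1, -4, 2)
  clear (1,0): R1 −= (-3)R0 → (0, -14, 8)
  clear (2,0): R2 −= (-2)R0 → (0, -10, 0)
pivot(1,1)=-14: scale R1 → (0, 1, -4/7)
  clear (0,1): R0 −= (-4)R1 → (1, 0, -2/7)
  clear (2,1): R2 −= (-10)R1 → (0, 0, -40/7)
pivot(2,2)=-40/7: scale R2 → (0, 0, 1)
  clear (0,2): R0 −= (-2/7)R2 → (1, 0, 0)
  clear (1,2): R1 −= (-4/7)R2 → (0, 1, 0)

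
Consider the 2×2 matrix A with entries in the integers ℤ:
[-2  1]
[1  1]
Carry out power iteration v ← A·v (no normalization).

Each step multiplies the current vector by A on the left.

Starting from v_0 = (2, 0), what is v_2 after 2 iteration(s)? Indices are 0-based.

v_0 = (2, 0).
v_1 = A·v_0 = (-4, 2).
v_2 = A·v_1 = (10, -2).

v_2 = (10, -2)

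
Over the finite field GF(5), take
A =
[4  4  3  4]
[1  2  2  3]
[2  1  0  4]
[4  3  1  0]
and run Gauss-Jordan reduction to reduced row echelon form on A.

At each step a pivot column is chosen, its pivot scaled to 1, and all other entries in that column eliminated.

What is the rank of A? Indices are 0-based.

[1] R0 /= 4  ⇒  (1, 1, 2, 1)
     R1 -= 1·R0  ⇒  (0, 1, 0, 2)
     R2 -= 2·R0  ⇒  (0, 4, 1, 2)
     R3 -= 4·R0  ⇒  (0, 4, 3, 1)
[2] R1 /= 1  ⇒  (0, 1, 0, 2)
     R0 -= 1·R1  ⇒  (1, 0, 2, 4)
     R2 -= 4·R1  ⇒  (0, 0, 1, 4)
     R3 -= 4·R1  ⇒  (0, 0, 3, 3)
[3] R2 /= 1  ⇒  (0, 0, 1, 4)
     R0 -= 2·R2  ⇒  (1, 0, 0, 1)
     R3 -= 3·R2  ⇒  (0, 0, 0, 1)
[4] R3 /= 1  ⇒  (0, 0, 0, 1)
     R0 -= 1·R3  ⇒  (1, 0, 0, 0)
     R1 -= 2·R3  ⇒  (0, 1, 0, 0)
     R2 -= 4·R3  ⇒  (0, 0, 1, 0)

rank = 4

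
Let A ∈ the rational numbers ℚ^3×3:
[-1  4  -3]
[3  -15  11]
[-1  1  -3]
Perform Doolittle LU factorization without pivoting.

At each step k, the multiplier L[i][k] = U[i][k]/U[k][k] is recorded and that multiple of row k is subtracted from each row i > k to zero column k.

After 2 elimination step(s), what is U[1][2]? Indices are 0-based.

U[1][2] = 2

Step 1: pivot at (0,0) is -1.
  row1 ← row1 − (-3)·row0  ⇒  L[1][0]=-3, U row1=(0, -3, 2)
  row2 ← row2 − (1)·row0  ⇒  L[2][0]=1, U row2=(0, -3, 0)
Step 2: pivot at (1,1) is -3.
  row2 ← row2 − (1)·row1  ⇒  L[2][1]=1, U row2=(0, 0, -2)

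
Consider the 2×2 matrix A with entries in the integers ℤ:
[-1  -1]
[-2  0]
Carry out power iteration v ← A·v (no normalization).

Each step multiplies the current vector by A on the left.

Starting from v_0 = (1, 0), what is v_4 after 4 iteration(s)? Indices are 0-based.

v_0 = (1, 0).
v_1 = A·v_0 = (-1, -2).
v_2 = A·v_1 = (3, 2).
v_3 = A·v_2 = (-5, -6).
v_4 = A·v_3 = (11, 10).

v_4 = (11, 10)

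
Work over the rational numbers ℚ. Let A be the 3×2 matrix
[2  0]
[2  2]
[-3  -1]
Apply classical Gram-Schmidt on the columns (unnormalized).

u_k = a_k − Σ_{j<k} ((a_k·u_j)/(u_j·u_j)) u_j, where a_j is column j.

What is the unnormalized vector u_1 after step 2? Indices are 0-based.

Step 1: u_0 = a_0 = (2, 2, -3).
Step 2: u_1 = a_1 − (7/17)·u_0 = (-14/17, 20/17, 4/17).

u_1 = (-14/17, 20/17, 4/17)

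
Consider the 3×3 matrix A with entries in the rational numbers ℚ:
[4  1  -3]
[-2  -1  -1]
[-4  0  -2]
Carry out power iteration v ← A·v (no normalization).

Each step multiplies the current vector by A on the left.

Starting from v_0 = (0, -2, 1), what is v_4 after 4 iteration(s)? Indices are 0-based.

v_0 = (0, -2, 1).
v_1 = A·v_0 = (-5, 1, -2).
v_2 = A·v_1 = (-13, 11, 24).
v_3 = A·v_2 = (-113, -9, 4).
v_4 = A·v_3 = (-473, 231, 444).

v_4 = (-473, 231, 444)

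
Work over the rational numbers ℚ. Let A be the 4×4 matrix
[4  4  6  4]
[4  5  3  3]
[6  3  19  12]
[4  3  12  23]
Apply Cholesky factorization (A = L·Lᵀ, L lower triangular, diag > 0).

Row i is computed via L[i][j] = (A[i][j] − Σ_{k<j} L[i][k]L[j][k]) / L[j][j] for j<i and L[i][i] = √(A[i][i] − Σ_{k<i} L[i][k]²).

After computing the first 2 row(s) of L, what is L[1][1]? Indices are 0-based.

L[1][1] = 1

Step 1: L[0][0] = √(4) = 2.
  L[1][0] = (4) / L[0][0] = 2.
Step 2: L[1][1] = √(1) = 1.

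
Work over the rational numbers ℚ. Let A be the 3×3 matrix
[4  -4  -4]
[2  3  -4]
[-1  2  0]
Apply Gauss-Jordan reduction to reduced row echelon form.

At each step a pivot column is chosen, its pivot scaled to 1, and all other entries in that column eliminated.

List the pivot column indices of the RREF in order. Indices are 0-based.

pivot columns: 0, 1, 2

step 1: normalize row 0 (÷4) = (1, -1, -1)
  row 1: subtract 2×row0 = (0, 5, -2)
  row 2: subtract -1×row0 = (0, 1, -1)
step 2: normalize row 1 (÷5) = (0, 1, -2/5)
  row 0: subtract -1×row1 = (1, 0, -7/5)
  row 2: subtract 1×row1 = (0, 0, -3/5)
step 3: normalize row 2 (÷-3/5) = (0, 0, 1)
  row 0: subtract -7/5×row2 = (1, 0, 0)
  row 1: subtract -2/5×row2 = (0, 1, 0)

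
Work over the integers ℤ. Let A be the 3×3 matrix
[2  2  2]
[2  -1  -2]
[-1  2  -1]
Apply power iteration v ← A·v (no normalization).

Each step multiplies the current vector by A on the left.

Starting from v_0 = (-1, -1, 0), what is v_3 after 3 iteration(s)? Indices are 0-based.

v_0 = (-1, -1, 0).
v_1 = A·v_0 = (-4, -1, -1).
v_2 = A·v_1 = (-12, -5, 3).
v_3 = A·v_2 = (-28, -25, -1).

v_3 = (-28, -25, -1)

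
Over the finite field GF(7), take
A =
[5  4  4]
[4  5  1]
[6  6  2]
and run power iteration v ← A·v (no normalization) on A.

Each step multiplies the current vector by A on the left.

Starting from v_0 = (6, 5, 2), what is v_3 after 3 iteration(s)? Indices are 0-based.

v_3 = (6, 4, 5)

v_0 = (6, 5, 2).
v_1 = A·v_0 = (2, 2, 0).
v_2 = A·v_1 = (4, 4, 3).
v_3 = A·v_2 = (6, 4, 5).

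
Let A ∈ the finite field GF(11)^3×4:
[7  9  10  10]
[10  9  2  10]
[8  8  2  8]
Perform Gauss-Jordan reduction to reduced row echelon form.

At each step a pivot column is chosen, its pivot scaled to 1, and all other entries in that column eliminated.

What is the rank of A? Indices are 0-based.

[1] R0 /= 7  ⇒  (1, 6, 3, 3)
     R1 -= 10·R0  ⇒  (0, 4, 5, 2)
     R2 -= 8·R0  ⇒  (0, 4, 0, 6)
[2] R1 /= 4  ⇒  (0, 1, 4, 6)
     R0 -= 6·R1  ⇒  (1, 0, 1, 0)
     R2 -= 4·R1  ⇒  (0, 0, 6, 4)
[3] R2 /= 6  ⇒  (0, 0, 1, 8)
     R0 -= 1·R2  ⇒  (1, 0, 0, 3)
     R1 -= 4·R2  ⇒  (0, 1, 0, 7)

rank = 3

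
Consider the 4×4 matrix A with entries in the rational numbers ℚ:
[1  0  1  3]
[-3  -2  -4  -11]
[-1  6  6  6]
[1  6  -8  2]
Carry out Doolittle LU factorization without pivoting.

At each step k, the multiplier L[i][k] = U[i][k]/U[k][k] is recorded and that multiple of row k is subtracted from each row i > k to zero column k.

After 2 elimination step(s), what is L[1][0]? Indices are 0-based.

L[1][0] = -3

Step 1: pivot at (0,0) is 1.
  row1 ← row1 − (-3)·row0  ⇒  L[1][0]=-3, U row1=(0, -2, -1, -2)
  row2 ← row2 − (-1)·row0  ⇒  L[2][0]=-1, U row2=(0, 6, 7, 9)
  row3 ← row3 − (1)·row0  ⇒  L[3][0]=1, U row3=(0, 6, -9, -1)
Step 2: pivot at (1,1) is -2.
  row2 ← row2 − (-3)·row1  ⇒  L[2][1]=-3, U row2=(0, 0, 4, 3)
  row3 ← row3 − (-3)·row1  ⇒  L[3][1]=-3, U row3=(0, 0, -12, -7)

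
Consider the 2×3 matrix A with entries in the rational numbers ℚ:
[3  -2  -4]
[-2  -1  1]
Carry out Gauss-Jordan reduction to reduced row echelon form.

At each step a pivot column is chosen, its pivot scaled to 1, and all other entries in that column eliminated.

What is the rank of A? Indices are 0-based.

rank = 2

pivot(0,0)=3: scale R0 → (1, -2/3, -4/3)
  clear (1,0): R1 −= (-2)R0 → (0, -7/3, -5/3)
pivot(1,1)=-7/3: scale R1 → (0, 1, 5/7)
  clear (0,1): R0 −= (-2/3)R1 → (1, 0, -6/7)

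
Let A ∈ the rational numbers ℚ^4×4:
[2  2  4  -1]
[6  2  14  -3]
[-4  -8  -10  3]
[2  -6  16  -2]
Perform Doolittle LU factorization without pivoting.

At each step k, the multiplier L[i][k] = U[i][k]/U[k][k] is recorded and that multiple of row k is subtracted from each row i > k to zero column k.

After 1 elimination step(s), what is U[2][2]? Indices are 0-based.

k=0: U[0][0]=2
  eliminate (1,0): mult=3, new row 1: (0, -4, 2, 0); set L[1][0]=3
  eliminate (2,0): mult=-2, new row 2: (0, -4, -2, 1); set L[2][0]=-2
  eliminate (3,0): mult=1, new row 3: (0, -8, 12, -1); set L[3][0]=1

U[2][2] = -2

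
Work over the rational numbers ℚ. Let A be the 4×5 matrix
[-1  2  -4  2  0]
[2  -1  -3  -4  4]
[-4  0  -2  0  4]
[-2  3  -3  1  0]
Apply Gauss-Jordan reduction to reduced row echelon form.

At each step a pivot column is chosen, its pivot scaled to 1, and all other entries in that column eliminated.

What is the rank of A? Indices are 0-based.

step 1: normalize row 0 (÷-1) = (1, -2, 4, -2, 0)
  row 1: subtract 2×row0 = (0, 3, -11, 0, 4)
  row 2: subtract -4×row0 = (0, -8, 14, -8, 4)
  row 3: subtract -2×row0 = (0, -1, 5, -3, 0)
step 2: normalize row 1 (÷3) = (0, 1, -11/3, 0, 4/3)
  row 0: subtract -2×row1 = (1, 0, -10/3, -2, 8/3)
  row 2: subtract -8×row1 = (0, 0, -46/3, -8, 44/3)
  row 3: subtract -1×row1 = (0, 0, 4/3, -3, 4/3)
step 3: normalize row 2 (÷-46/3) = (0, 0, 1, 12/23, -22/23)
  row 0: subtract -10/3×row2 = (1, 0, 0, -6/23, -12/23)
  row 1: subtract -11/3×row2 = (0, 1, 0, 44/23, -50/23)
  row 3: subtract 4/3×row2 = (0, 0, 0, -85/23, 60/23)
step 4: normalize row 3 (÷-85/23) = (0, 0, 0, 1, -12/17)
  row 0: subtract -6/23×row3 = (1, 0, 0, 0, -12/17)
  row 1: subtract 44/23×row3 = (0, 1, 0, 0, -14/17)
  row 2: subtract 12/23×row3 = (0, 0, 1, 0, -10/17)

rank = 4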